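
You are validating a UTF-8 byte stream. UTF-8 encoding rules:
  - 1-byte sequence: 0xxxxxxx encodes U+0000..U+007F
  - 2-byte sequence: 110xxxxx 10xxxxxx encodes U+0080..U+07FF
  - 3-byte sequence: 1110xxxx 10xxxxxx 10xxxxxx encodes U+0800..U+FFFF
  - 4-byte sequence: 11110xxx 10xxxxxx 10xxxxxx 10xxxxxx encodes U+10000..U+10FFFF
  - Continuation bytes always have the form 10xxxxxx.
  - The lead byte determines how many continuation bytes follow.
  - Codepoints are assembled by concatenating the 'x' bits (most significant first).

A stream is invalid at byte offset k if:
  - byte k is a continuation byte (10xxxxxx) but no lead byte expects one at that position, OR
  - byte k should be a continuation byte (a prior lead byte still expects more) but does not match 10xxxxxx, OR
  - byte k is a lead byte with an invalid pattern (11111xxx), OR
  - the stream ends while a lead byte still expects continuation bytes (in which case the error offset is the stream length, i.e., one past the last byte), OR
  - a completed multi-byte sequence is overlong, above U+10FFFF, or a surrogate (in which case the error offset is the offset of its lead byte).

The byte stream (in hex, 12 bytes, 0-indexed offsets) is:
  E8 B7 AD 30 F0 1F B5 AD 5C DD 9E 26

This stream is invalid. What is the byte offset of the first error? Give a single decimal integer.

Answer: 5

Derivation:
Byte[0]=E8: 3-byte lead, need 2 cont bytes. acc=0x8
Byte[1]=B7: continuation. acc=(acc<<6)|0x37=0x237
Byte[2]=AD: continuation. acc=(acc<<6)|0x2D=0x8DED
Completed: cp=U+8DED (starts at byte 0)
Byte[3]=30: 1-byte ASCII. cp=U+0030
Byte[4]=F0: 4-byte lead, need 3 cont bytes. acc=0x0
Byte[5]=1F: expected 10xxxxxx continuation. INVALID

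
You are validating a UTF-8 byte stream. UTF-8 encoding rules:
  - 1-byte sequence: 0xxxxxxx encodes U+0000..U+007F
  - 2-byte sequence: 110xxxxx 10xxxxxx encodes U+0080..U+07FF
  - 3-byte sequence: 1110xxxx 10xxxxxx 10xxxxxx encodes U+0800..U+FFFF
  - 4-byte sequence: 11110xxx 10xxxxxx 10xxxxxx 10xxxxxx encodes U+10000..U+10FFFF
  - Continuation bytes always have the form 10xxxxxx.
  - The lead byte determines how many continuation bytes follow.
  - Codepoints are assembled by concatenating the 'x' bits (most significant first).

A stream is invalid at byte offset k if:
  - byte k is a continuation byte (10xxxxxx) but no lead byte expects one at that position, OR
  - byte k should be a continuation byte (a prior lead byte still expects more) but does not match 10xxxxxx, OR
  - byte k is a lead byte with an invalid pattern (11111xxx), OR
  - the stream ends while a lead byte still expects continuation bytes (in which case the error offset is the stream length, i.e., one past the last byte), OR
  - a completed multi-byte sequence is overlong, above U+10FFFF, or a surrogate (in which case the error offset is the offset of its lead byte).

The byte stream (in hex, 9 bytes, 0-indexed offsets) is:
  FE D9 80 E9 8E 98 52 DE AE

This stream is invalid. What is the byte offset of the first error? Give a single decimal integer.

Answer: 0

Derivation:
Byte[0]=FE: INVALID lead byte (not 0xxx/110x/1110/11110)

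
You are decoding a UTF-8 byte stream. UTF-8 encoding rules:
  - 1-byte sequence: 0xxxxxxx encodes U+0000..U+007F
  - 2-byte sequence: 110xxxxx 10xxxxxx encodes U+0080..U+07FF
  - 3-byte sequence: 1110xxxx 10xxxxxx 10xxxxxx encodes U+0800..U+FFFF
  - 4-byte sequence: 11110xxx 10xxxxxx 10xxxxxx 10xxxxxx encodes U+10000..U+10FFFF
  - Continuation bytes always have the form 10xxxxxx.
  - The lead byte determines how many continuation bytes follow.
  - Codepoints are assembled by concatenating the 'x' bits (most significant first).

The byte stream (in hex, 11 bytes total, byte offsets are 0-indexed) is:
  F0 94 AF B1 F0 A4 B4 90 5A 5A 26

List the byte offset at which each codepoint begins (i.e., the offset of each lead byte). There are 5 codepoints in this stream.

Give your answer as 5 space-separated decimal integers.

Byte[0]=F0: 4-byte lead, need 3 cont bytes. acc=0x0
Byte[1]=94: continuation. acc=(acc<<6)|0x14=0x14
Byte[2]=AF: continuation. acc=(acc<<6)|0x2F=0x52F
Byte[3]=B1: continuation. acc=(acc<<6)|0x31=0x14BF1
Completed: cp=U+14BF1 (starts at byte 0)
Byte[4]=F0: 4-byte lead, need 3 cont bytes. acc=0x0
Byte[5]=A4: continuation. acc=(acc<<6)|0x24=0x24
Byte[6]=B4: continuation. acc=(acc<<6)|0x34=0x934
Byte[7]=90: continuation. acc=(acc<<6)|0x10=0x24D10
Completed: cp=U+24D10 (starts at byte 4)
Byte[8]=5A: 1-byte ASCII. cp=U+005A
Byte[9]=5A: 1-byte ASCII. cp=U+005A
Byte[10]=26: 1-byte ASCII. cp=U+0026

Answer: 0 4 8 9 10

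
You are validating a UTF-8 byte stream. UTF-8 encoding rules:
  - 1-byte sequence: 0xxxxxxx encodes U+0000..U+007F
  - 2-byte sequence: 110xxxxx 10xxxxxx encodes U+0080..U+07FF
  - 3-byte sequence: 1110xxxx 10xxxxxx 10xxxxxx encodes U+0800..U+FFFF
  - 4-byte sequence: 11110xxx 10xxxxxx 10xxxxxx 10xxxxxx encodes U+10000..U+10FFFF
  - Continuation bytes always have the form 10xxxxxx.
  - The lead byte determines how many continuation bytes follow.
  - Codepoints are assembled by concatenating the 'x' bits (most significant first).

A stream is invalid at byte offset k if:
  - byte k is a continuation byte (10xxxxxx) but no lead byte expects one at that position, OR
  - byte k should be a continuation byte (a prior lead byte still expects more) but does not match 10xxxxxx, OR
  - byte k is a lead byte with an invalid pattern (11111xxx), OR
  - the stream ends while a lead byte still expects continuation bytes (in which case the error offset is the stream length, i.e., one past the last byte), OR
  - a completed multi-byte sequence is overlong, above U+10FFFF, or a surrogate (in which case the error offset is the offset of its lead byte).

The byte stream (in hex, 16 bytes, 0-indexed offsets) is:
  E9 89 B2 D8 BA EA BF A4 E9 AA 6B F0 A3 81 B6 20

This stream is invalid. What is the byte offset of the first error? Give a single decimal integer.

Answer: 10

Derivation:
Byte[0]=E9: 3-byte lead, need 2 cont bytes. acc=0x9
Byte[1]=89: continuation. acc=(acc<<6)|0x09=0x249
Byte[2]=B2: continuation. acc=(acc<<6)|0x32=0x9272
Completed: cp=U+9272 (starts at byte 0)
Byte[3]=D8: 2-byte lead, need 1 cont bytes. acc=0x18
Byte[4]=BA: continuation. acc=(acc<<6)|0x3A=0x63A
Completed: cp=U+063A (starts at byte 3)
Byte[5]=EA: 3-byte lead, need 2 cont bytes. acc=0xA
Byte[6]=BF: continuation. acc=(acc<<6)|0x3F=0x2BF
Byte[7]=A4: continuation. acc=(acc<<6)|0x24=0xAFE4
Completed: cp=U+AFE4 (starts at byte 5)
Byte[8]=E9: 3-byte lead, need 2 cont bytes. acc=0x9
Byte[9]=AA: continuation. acc=(acc<<6)|0x2A=0x26A
Byte[10]=6B: expected 10xxxxxx continuation. INVALID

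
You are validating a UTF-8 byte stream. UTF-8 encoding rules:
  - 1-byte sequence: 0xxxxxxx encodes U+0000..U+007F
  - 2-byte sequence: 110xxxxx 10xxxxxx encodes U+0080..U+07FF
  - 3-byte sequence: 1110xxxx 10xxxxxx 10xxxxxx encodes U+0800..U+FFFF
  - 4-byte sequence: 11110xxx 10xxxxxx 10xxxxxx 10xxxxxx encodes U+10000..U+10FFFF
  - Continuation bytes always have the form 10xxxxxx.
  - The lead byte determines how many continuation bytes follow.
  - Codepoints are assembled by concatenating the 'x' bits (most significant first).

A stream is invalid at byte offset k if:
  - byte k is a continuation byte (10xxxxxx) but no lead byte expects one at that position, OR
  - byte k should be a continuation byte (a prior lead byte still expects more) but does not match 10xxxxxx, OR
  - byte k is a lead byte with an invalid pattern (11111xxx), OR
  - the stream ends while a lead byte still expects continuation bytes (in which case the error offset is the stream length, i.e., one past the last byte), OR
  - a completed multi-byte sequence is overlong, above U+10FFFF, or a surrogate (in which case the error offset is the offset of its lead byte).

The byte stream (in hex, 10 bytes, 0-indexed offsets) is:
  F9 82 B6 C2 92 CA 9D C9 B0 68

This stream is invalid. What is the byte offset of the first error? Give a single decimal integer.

Answer: 0

Derivation:
Byte[0]=F9: INVALID lead byte (not 0xxx/110x/1110/11110)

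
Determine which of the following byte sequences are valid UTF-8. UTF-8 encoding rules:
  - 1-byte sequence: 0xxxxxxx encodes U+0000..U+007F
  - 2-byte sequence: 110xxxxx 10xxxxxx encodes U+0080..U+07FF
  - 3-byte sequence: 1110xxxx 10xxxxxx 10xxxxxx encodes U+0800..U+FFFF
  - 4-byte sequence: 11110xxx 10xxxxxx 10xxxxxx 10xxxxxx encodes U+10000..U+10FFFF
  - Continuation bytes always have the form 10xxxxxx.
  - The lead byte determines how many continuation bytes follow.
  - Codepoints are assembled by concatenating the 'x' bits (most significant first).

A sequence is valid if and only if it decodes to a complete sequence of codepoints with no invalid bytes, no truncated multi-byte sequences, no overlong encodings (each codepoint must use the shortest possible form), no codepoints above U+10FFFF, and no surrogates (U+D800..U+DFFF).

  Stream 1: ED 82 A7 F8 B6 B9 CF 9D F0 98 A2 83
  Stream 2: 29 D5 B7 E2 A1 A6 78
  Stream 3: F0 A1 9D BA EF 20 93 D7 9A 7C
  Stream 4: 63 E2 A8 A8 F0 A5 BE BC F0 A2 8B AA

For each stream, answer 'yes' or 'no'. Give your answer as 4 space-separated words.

Stream 1: error at byte offset 3. INVALID
Stream 2: decodes cleanly. VALID
Stream 3: error at byte offset 5. INVALID
Stream 4: decodes cleanly. VALID

Answer: no yes no yes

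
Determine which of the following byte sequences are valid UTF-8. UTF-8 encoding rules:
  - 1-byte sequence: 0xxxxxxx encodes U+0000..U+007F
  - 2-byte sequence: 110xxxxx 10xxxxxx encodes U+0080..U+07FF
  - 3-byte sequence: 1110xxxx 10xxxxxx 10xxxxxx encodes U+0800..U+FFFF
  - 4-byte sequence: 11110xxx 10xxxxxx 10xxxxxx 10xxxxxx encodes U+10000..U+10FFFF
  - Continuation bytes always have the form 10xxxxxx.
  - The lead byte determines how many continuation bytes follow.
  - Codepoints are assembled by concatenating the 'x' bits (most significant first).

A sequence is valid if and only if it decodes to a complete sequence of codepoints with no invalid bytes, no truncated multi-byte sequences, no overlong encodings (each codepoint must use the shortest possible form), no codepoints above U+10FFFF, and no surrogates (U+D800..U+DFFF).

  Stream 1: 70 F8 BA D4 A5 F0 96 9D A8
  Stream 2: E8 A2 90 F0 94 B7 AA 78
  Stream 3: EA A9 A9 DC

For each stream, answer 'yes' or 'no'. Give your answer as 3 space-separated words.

Answer: no yes no

Derivation:
Stream 1: error at byte offset 1. INVALID
Stream 2: decodes cleanly. VALID
Stream 3: error at byte offset 4. INVALID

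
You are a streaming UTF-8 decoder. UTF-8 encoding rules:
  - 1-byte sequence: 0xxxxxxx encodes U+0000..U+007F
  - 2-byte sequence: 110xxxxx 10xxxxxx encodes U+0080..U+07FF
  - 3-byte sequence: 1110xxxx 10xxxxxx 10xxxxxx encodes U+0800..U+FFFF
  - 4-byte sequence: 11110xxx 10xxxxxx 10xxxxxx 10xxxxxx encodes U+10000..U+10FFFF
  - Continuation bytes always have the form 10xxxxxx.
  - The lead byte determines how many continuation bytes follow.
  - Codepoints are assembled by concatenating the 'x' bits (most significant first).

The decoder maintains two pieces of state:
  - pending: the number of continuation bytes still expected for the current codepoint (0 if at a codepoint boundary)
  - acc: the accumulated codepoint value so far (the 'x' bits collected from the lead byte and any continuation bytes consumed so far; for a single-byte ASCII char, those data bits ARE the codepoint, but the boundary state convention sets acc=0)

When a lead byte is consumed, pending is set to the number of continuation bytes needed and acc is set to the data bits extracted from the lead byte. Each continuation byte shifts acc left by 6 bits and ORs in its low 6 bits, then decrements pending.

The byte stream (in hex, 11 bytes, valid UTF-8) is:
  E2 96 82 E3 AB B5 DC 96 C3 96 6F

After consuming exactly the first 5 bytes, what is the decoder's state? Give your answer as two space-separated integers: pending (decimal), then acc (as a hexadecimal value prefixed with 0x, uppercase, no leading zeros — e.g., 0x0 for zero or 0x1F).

Answer: 1 0xEB

Derivation:
Byte[0]=E2: 3-byte lead. pending=2, acc=0x2
Byte[1]=96: continuation. acc=(acc<<6)|0x16=0x96, pending=1
Byte[2]=82: continuation. acc=(acc<<6)|0x02=0x2582, pending=0
Byte[3]=E3: 3-byte lead. pending=2, acc=0x3
Byte[4]=AB: continuation. acc=(acc<<6)|0x2B=0xEB, pending=1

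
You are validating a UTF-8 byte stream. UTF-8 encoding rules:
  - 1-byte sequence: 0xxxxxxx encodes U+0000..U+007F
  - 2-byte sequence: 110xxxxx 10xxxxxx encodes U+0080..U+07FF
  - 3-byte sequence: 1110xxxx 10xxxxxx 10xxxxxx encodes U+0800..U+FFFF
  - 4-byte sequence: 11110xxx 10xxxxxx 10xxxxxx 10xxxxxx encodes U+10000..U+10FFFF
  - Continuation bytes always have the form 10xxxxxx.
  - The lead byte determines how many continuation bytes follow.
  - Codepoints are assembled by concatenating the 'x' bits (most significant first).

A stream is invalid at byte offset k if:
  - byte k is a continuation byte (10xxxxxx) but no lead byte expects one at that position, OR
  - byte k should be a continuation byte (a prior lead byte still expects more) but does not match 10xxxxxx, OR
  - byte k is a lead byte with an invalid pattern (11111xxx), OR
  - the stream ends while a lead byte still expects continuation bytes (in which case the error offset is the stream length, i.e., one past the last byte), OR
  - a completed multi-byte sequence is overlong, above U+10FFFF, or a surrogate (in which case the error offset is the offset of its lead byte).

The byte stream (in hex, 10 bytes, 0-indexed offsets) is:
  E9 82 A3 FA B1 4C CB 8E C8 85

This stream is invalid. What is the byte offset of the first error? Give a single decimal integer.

Answer: 3

Derivation:
Byte[0]=E9: 3-byte lead, need 2 cont bytes. acc=0x9
Byte[1]=82: continuation. acc=(acc<<6)|0x02=0x242
Byte[2]=A3: continuation. acc=(acc<<6)|0x23=0x90A3
Completed: cp=U+90A3 (starts at byte 0)
Byte[3]=FA: INVALID lead byte (not 0xxx/110x/1110/11110)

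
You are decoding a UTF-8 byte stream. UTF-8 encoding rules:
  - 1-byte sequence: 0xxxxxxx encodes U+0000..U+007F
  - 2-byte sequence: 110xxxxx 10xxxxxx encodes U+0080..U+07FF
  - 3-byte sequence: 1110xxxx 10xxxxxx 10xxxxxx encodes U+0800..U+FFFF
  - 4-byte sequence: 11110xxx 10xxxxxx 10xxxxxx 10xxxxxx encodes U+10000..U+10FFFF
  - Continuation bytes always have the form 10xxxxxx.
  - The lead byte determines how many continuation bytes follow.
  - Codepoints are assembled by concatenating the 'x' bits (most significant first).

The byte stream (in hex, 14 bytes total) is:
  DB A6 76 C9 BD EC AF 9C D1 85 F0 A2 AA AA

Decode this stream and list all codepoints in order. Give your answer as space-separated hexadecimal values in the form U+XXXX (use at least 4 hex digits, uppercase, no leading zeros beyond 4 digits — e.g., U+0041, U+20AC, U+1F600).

Answer: U+06E6 U+0076 U+027D U+CBDC U+0445 U+22AAA

Derivation:
Byte[0]=DB: 2-byte lead, need 1 cont bytes. acc=0x1B
Byte[1]=A6: continuation. acc=(acc<<6)|0x26=0x6E6
Completed: cp=U+06E6 (starts at byte 0)
Byte[2]=76: 1-byte ASCII. cp=U+0076
Byte[3]=C9: 2-byte lead, need 1 cont bytes. acc=0x9
Byte[4]=BD: continuation. acc=(acc<<6)|0x3D=0x27D
Completed: cp=U+027D (starts at byte 3)
Byte[5]=EC: 3-byte lead, need 2 cont bytes. acc=0xC
Byte[6]=AF: continuation. acc=(acc<<6)|0x2F=0x32F
Byte[7]=9C: continuation. acc=(acc<<6)|0x1C=0xCBDC
Completed: cp=U+CBDC (starts at byte 5)
Byte[8]=D1: 2-byte lead, need 1 cont bytes. acc=0x11
Byte[9]=85: continuation. acc=(acc<<6)|0x05=0x445
Completed: cp=U+0445 (starts at byte 8)
Byte[10]=F0: 4-byte lead, need 3 cont bytes. acc=0x0
Byte[11]=A2: continuation. acc=(acc<<6)|0x22=0x22
Byte[12]=AA: continuation. acc=(acc<<6)|0x2A=0x8AA
Byte[13]=AA: continuation. acc=(acc<<6)|0x2A=0x22AAA
Completed: cp=U+22AAA (starts at byte 10)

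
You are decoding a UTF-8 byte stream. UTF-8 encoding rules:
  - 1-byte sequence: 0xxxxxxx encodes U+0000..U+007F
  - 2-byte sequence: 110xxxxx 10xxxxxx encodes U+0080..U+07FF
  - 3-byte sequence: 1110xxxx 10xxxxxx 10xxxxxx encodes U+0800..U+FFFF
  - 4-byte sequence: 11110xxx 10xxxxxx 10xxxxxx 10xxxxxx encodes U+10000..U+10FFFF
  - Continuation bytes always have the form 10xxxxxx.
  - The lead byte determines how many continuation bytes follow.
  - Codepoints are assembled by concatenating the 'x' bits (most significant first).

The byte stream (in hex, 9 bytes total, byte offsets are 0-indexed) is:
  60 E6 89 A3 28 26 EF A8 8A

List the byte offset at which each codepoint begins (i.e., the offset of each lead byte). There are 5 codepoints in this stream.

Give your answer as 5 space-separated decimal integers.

Answer: 0 1 4 5 6

Derivation:
Byte[0]=60: 1-byte ASCII. cp=U+0060
Byte[1]=E6: 3-byte lead, need 2 cont bytes. acc=0x6
Byte[2]=89: continuation. acc=(acc<<6)|0x09=0x189
Byte[3]=A3: continuation. acc=(acc<<6)|0x23=0x6263
Completed: cp=U+6263 (starts at byte 1)
Byte[4]=28: 1-byte ASCII. cp=U+0028
Byte[5]=26: 1-byte ASCII. cp=U+0026
Byte[6]=EF: 3-byte lead, need 2 cont bytes. acc=0xF
Byte[7]=A8: continuation. acc=(acc<<6)|0x28=0x3E8
Byte[8]=8A: continuation. acc=(acc<<6)|0x0A=0xFA0A
Completed: cp=U+FA0A (starts at byte 6)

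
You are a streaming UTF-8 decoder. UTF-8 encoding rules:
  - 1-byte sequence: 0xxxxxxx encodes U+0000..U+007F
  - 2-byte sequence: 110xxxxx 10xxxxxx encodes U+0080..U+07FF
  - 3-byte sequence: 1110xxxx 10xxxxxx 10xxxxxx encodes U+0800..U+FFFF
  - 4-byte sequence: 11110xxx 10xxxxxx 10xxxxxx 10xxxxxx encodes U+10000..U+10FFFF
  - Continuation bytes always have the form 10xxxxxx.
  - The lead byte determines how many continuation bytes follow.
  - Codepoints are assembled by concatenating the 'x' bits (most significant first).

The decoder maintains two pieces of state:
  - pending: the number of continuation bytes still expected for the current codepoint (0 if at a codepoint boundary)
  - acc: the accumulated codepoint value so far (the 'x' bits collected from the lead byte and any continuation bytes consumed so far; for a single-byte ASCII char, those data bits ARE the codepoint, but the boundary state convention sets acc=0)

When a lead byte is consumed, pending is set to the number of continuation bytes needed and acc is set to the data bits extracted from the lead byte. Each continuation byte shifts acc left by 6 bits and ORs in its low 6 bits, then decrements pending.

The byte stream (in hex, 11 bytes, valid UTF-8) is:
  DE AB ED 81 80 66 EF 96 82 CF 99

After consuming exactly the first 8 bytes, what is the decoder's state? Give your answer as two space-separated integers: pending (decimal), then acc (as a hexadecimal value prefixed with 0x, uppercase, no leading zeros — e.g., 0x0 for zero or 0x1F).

Byte[0]=DE: 2-byte lead. pending=1, acc=0x1E
Byte[1]=AB: continuation. acc=(acc<<6)|0x2B=0x7AB, pending=0
Byte[2]=ED: 3-byte lead. pending=2, acc=0xD
Byte[3]=81: continuation. acc=(acc<<6)|0x01=0x341, pending=1
Byte[4]=80: continuation. acc=(acc<<6)|0x00=0xD040, pending=0
Byte[5]=66: 1-byte. pending=0, acc=0x0
Byte[6]=EF: 3-byte lead. pending=2, acc=0xF
Byte[7]=96: continuation. acc=(acc<<6)|0x16=0x3D6, pending=1

Answer: 1 0x3D6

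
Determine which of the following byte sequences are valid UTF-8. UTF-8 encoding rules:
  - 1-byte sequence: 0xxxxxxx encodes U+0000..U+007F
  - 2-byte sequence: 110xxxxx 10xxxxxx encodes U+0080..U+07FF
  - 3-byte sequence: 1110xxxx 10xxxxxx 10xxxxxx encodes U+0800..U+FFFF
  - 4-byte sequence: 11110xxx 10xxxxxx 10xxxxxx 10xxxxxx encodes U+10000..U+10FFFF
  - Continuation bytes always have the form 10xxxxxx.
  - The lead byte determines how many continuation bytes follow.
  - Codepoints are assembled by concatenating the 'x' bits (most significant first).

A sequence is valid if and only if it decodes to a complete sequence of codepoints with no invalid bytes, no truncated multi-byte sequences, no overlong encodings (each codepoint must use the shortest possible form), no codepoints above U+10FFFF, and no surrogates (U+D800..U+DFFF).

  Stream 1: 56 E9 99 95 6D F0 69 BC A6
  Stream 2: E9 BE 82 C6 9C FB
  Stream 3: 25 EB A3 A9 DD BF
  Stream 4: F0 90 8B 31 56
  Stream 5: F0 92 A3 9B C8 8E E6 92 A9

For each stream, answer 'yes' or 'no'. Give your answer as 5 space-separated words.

Stream 1: error at byte offset 6. INVALID
Stream 2: error at byte offset 5. INVALID
Stream 3: decodes cleanly. VALID
Stream 4: error at byte offset 3. INVALID
Stream 5: decodes cleanly. VALID

Answer: no no yes no yes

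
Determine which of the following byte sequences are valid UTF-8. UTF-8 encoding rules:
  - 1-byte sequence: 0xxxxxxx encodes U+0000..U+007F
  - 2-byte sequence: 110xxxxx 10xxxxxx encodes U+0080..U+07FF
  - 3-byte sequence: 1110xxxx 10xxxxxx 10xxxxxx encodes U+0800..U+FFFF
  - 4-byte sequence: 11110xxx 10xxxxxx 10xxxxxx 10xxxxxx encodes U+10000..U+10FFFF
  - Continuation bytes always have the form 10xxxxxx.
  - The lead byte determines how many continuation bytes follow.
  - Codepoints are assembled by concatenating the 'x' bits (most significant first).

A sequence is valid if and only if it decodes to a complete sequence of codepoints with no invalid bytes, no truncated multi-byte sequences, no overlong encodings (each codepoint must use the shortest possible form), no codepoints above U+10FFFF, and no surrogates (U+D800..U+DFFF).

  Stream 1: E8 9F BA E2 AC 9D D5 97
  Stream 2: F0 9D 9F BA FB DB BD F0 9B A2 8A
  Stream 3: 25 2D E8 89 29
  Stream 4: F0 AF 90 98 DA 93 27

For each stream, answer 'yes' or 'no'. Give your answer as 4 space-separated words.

Answer: yes no no yes

Derivation:
Stream 1: decodes cleanly. VALID
Stream 2: error at byte offset 4. INVALID
Stream 3: error at byte offset 4. INVALID
Stream 4: decodes cleanly. VALID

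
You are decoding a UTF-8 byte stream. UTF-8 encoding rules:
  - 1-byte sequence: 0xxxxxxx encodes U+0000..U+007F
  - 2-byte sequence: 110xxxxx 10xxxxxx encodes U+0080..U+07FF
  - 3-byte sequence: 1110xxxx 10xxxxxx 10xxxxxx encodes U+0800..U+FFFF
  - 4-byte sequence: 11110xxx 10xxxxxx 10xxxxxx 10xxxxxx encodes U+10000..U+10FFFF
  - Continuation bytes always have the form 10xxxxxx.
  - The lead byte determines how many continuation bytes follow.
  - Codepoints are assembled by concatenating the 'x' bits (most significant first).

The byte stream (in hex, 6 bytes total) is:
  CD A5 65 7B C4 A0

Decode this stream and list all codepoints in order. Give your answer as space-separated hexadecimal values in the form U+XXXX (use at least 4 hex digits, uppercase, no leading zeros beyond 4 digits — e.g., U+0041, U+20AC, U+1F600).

Byte[0]=CD: 2-byte lead, need 1 cont bytes. acc=0xD
Byte[1]=A5: continuation. acc=(acc<<6)|0x25=0x365
Completed: cp=U+0365 (starts at byte 0)
Byte[2]=65: 1-byte ASCII. cp=U+0065
Byte[3]=7B: 1-byte ASCII. cp=U+007B
Byte[4]=C4: 2-byte lead, need 1 cont bytes. acc=0x4
Byte[5]=A0: continuation. acc=(acc<<6)|0x20=0x120
Completed: cp=U+0120 (starts at byte 4)

Answer: U+0365 U+0065 U+007B U+0120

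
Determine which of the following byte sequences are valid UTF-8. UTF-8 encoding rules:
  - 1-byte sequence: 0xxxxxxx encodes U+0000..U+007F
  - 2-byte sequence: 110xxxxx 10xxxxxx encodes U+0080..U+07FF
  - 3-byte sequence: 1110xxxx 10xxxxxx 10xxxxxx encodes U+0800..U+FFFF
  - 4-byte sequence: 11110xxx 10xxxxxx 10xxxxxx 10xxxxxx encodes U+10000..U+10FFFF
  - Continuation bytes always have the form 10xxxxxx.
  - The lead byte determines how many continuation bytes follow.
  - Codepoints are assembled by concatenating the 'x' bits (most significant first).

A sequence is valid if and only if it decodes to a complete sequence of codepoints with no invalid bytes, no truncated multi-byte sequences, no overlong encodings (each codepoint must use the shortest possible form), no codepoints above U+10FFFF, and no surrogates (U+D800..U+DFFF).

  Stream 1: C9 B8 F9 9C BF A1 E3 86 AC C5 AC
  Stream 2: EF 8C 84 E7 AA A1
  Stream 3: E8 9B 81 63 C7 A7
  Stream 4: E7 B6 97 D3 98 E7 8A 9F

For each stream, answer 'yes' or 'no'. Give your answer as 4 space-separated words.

Answer: no yes yes yes

Derivation:
Stream 1: error at byte offset 2. INVALID
Stream 2: decodes cleanly. VALID
Stream 3: decodes cleanly. VALID
Stream 4: decodes cleanly. VALID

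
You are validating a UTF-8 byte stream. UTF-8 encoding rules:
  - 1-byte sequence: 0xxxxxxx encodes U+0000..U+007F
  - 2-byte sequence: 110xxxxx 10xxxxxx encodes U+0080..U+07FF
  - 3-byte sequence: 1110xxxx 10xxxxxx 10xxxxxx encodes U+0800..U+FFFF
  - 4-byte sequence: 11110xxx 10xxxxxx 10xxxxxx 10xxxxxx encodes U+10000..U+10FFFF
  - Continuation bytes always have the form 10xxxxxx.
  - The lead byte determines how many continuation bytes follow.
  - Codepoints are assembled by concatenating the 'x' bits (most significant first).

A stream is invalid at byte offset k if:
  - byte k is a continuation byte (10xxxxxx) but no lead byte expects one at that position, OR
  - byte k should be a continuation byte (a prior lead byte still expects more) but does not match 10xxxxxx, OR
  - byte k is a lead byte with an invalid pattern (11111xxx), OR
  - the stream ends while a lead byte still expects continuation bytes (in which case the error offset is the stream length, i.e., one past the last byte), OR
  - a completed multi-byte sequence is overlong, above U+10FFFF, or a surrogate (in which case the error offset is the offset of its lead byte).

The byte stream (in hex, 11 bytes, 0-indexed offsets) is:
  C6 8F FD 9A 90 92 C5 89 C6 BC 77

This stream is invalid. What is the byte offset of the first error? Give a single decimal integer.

Answer: 2

Derivation:
Byte[0]=C6: 2-byte lead, need 1 cont bytes. acc=0x6
Byte[1]=8F: continuation. acc=(acc<<6)|0x0F=0x18F
Completed: cp=U+018F (starts at byte 0)
Byte[2]=FD: INVALID lead byte (not 0xxx/110x/1110/11110)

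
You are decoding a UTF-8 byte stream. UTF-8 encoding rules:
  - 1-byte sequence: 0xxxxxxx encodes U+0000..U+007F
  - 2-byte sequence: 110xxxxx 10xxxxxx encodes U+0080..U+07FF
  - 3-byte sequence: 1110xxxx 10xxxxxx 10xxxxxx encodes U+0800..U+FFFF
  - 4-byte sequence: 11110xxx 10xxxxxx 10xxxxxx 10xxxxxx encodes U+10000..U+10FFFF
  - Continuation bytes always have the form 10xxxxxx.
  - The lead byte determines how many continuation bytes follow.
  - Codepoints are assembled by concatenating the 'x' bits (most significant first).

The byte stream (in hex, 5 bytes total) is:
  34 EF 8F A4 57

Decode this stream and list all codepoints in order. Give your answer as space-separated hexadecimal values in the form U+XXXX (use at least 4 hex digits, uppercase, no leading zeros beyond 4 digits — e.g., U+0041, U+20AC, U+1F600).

Byte[0]=34: 1-byte ASCII. cp=U+0034
Byte[1]=EF: 3-byte lead, need 2 cont bytes. acc=0xF
Byte[2]=8F: continuation. acc=(acc<<6)|0x0F=0x3CF
Byte[3]=A4: continuation. acc=(acc<<6)|0x24=0xF3E4
Completed: cp=U+F3E4 (starts at byte 1)
Byte[4]=57: 1-byte ASCII. cp=U+0057

Answer: U+0034 U+F3E4 U+0057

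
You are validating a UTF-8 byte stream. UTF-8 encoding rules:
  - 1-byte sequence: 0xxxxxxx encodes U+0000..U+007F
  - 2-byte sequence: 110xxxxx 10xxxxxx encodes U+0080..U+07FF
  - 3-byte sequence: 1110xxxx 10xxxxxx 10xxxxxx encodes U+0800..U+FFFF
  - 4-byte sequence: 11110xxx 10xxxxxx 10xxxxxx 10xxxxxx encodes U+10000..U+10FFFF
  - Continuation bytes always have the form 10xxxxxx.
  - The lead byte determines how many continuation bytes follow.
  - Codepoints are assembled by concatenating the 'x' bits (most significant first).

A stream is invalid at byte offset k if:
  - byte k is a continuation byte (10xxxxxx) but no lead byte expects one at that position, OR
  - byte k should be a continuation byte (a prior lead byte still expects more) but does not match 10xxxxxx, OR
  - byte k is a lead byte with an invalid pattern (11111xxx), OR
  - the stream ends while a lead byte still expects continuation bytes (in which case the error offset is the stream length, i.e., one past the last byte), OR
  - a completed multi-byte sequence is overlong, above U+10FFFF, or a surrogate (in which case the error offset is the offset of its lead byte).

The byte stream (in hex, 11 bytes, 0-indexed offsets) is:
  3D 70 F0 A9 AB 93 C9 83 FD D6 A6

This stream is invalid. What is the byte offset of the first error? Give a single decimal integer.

Answer: 8

Derivation:
Byte[0]=3D: 1-byte ASCII. cp=U+003D
Byte[1]=70: 1-byte ASCII. cp=U+0070
Byte[2]=F0: 4-byte lead, need 3 cont bytes. acc=0x0
Byte[3]=A9: continuation. acc=(acc<<6)|0x29=0x29
Byte[4]=AB: continuation. acc=(acc<<6)|0x2B=0xA6B
Byte[5]=93: continuation. acc=(acc<<6)|0x13=0x29AD3
Completed: cp=U+29AD3 (starts at byte 2)
Byte[6]=C9: 2-byte lead, need 1 cont bytes. acc=0x9
Byte[7]=83: continuation. acc=(acc<<6)|0x03=0x243
Completed: cp=U+0243 (starts at byte 6)
Byte[8]=FD: INVALID lead byte (not 0xxx/110x/1110/11110)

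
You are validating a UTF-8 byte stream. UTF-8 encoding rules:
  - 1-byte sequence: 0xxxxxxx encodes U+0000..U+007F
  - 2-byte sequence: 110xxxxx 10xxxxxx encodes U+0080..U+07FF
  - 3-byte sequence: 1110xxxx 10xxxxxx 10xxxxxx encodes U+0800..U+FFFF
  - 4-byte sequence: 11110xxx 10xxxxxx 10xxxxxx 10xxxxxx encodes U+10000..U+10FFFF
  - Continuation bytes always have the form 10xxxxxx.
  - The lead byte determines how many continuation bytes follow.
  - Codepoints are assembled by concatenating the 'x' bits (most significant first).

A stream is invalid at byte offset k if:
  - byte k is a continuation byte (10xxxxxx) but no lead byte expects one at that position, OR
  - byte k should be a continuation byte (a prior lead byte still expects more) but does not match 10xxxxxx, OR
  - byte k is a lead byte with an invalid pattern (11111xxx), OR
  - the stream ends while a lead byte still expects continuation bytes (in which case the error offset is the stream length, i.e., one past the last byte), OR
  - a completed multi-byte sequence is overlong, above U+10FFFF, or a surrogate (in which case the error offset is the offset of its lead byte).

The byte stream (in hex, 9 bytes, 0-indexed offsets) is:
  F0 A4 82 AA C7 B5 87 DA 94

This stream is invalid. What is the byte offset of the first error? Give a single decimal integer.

Byte[0]=F0: 4-byte lead, need 3 cont bytes. acc=0x0
Byte[1]=A4: continuation. acc=(acc<<6)|0x24=0x24
Byte[2]=82: continuation. acc=(acc<<6)|0x02=0x902
Byte[3]=AA: continuation. acc=(acc<<6)|0x2A=0x240AA
Completed: cp=U+240AA (starts at byte 0)
Byte[4]=C7: 2-byte lead, need 1 cont bytes. acc=0x7
Byte[5]=B5: continuation. acc=(acc<<6)|0x35=0x1F5
Completed: cp=U+01F5 (starts at byte 4)
Byte[6]=87: INVALID lead byte (not 0xxx/110x/1110/11110)

Answer: 6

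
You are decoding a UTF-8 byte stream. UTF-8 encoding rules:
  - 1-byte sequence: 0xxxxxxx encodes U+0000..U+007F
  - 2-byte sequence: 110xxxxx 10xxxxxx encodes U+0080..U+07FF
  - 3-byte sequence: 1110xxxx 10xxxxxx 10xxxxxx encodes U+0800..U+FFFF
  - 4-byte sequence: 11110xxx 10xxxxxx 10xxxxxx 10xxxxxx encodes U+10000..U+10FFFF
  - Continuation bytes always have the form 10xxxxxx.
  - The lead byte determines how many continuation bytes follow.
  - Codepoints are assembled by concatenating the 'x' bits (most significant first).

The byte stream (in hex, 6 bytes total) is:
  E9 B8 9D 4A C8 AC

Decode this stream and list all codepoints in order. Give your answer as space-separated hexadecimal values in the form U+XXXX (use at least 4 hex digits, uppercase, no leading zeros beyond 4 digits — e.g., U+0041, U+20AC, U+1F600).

Byte[0]=E9: 3-byte lead, need 2 cont bytes. acc=0x9
Byte[1]=B8: continuation. acc=(acc<<6)|0x38=0x278
Byte[2]=9D: continuation. acc=(acc<<6)|0x1D=0x9E1D
Completed: cp=U+9E1D (starts at byte 0)
Byte[3]=4A: 1-byte ASCII. cp=U+004A
Byte[4]=C8: 2-byte lead, need 1 cont bytes. acc=0x8
Byte[5]=AC: continuation. acc=(acc<<6)|0x2C=0x22C
Completed: cp=U+022C (starts at byte 4)

Answer: U+9E1D U+004A U+022C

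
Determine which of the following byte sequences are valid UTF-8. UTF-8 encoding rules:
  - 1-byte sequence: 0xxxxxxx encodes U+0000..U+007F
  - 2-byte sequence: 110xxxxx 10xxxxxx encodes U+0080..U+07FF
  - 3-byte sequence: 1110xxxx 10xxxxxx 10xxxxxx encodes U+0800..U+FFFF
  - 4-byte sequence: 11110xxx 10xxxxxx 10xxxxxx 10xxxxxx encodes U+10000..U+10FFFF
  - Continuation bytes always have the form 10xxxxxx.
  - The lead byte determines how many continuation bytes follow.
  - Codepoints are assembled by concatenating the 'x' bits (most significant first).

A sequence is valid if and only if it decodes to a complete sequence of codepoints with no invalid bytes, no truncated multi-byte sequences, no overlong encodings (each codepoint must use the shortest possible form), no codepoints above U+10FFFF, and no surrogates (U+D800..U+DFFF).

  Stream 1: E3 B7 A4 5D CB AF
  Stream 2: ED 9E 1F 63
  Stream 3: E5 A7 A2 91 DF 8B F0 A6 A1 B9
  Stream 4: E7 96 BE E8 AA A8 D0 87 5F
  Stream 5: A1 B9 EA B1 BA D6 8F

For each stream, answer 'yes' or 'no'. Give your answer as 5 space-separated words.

Stream 1: decodes cleanly. VALID
Stream 2: error at byte offset 2. INVALID
Stream 3: error at byte offset 3. INVALID
Stream 4: decodes cleanly. VALID
Stream 5: error at byte offset 0. INVALID

Answer: yes no no yes no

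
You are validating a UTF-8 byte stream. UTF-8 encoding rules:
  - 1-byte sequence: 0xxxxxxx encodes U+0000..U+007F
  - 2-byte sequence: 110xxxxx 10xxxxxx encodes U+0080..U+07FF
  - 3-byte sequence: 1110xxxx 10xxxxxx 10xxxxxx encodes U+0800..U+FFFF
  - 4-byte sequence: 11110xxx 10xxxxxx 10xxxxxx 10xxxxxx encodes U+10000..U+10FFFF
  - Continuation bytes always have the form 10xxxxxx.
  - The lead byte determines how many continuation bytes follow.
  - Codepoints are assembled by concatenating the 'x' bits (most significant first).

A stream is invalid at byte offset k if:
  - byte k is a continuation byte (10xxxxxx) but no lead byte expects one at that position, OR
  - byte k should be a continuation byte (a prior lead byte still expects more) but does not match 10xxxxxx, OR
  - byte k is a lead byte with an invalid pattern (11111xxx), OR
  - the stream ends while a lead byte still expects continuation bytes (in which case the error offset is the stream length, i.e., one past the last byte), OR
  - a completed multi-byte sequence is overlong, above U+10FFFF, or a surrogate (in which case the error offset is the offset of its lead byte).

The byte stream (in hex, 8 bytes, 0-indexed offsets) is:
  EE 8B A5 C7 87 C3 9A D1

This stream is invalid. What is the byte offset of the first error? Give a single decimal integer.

Answer: 8

Derivation:
Byte[0]=EE: 3-byte lead, need 2 cont bytes. acc=0xE
Byte[1]=8B: continuation. acc=(acc<<6)|0x0B=0x38B
Byte[2]=A5: continuation. acc=(acc<<6)|0x25=0xE2E5
Completed: cp=U+E2E5 (starts at byte 0)
Byte[3]=C7: 2-byte lead, need 1 cont bytes. acc=0x7
Byte[4]=87: continuation. acc=(acc<<6)|0x07=0x1C7
Completed: cp=U+01C7 (starts at byte 3)
Byte[5]=C3: 2-byte lead, need 1 cont bytes. acc=0x3
Byte[6]=9A: continuation. acc=(acc<<6)|0x1A=0xDA
Completed: cp=U+00DA (starts at byte 5)
Byte[7]=D1: 2-byte lead, need 1 cont bytes. acc=0x11
Byte[8]: stream ended, expected continuation. INVALID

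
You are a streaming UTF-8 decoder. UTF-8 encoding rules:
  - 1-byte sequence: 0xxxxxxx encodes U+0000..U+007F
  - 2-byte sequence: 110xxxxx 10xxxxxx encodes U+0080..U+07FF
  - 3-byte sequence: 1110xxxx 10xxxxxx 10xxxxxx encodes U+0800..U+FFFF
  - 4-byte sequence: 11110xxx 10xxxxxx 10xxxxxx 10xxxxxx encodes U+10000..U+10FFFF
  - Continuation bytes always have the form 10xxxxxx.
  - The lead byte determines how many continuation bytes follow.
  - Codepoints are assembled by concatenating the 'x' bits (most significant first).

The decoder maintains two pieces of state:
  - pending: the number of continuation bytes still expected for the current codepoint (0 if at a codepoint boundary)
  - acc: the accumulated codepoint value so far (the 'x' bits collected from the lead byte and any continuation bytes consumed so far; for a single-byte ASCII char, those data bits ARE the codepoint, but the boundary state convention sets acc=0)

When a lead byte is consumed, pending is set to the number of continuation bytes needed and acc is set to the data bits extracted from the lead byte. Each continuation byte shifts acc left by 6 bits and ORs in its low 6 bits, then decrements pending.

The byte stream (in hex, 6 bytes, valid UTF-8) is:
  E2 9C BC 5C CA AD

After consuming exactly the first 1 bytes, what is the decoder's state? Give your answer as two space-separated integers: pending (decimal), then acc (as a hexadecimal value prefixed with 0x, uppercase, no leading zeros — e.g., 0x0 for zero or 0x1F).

Byte[0]=E2: 3-byte lead. pending=2, acc=0x2

Answer: 2 0x2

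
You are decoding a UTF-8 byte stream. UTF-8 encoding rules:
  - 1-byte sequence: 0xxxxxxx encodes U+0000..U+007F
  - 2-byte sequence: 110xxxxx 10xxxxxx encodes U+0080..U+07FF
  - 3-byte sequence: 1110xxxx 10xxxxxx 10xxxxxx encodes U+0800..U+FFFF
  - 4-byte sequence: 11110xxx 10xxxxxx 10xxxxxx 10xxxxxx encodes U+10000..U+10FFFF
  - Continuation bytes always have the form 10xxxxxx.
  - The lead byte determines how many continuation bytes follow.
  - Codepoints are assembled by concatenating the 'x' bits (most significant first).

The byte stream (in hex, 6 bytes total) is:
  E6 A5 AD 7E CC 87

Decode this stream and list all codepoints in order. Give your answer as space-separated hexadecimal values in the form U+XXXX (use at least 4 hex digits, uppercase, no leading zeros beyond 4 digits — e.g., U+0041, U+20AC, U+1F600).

Answer: U+696D U+007E U+0307

Derivation:
Byte[0]=E6: 3-byte lead, need 2 cont bytes. acc=0x6
Byte[1]=A5: continuation. acc=(acc<<6)|0x25=0x1A5
Byte[2]=AD: continuation. acc=(acc<<6)|0x2D=0x696D
Completed: cp=U+696D (starts at byte 0)
Byte[3]=7E: 1-byte ASCII. cp=U+007E
Byte[4]=CC: 2-byte lead, need 1 cont bytes. acc=0xC
Byte[5]=87: continuation. acc=(acc<<6)|0x07=0x307
Completed: cp=U+0307 (starts at byte 4)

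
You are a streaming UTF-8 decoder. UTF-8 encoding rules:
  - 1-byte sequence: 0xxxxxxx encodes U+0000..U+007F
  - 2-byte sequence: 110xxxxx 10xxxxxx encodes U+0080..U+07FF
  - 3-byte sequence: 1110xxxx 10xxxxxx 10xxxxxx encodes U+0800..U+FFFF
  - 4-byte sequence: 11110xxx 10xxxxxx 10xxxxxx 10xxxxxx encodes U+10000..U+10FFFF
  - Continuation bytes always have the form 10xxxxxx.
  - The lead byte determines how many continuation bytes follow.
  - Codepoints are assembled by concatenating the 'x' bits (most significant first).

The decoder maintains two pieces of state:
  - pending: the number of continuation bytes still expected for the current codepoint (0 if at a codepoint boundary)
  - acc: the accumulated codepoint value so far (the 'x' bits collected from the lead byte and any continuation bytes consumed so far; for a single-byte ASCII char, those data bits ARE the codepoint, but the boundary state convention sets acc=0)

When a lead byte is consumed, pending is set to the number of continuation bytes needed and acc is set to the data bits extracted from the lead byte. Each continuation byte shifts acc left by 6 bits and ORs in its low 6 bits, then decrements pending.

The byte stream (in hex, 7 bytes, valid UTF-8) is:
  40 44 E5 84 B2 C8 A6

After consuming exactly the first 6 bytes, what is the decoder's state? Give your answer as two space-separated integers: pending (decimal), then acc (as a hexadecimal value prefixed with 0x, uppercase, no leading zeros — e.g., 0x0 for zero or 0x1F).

Answer: 1 0x8

Derivation:
Byte[0]=40: 1-byte. pending=0, acc=0x0
Byte[1]=44: 1-byte. pending=0, acc=0x0
Byte[2]=E5: 3-byte lead. pending=2, acc=0x5
Byte[3]=84: continuation. acc=(acc<<6)|0x04=0x144, pending=1
Byte[4]=B2: continuation. acc=(acc<<6)|0x32=0x5132, pending=0
Byte[5]=C8: 2-byte lead. pending=1, acc=0x8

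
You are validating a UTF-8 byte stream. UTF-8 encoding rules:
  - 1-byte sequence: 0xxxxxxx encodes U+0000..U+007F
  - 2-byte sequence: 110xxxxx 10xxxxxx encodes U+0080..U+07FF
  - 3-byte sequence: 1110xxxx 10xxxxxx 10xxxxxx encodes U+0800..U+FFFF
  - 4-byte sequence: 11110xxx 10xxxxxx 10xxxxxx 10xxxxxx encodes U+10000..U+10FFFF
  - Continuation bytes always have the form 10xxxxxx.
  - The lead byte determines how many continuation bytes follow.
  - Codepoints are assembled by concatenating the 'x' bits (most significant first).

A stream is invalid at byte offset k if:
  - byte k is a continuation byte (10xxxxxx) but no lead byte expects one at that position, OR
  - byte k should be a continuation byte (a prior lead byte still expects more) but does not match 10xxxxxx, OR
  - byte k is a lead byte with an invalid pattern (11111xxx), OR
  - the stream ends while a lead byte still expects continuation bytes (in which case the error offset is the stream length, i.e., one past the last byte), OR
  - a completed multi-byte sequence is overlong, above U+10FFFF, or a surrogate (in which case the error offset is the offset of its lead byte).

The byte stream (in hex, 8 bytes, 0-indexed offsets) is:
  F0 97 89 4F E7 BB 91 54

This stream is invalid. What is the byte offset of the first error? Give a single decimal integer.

Byte[0]=F0: 4-byte lead, need 3 cont bytes. acc=0x0
Byte[1]=97: continuation. acc=(acc<<6)|0x17=0x17
Byte[2]=89: continuation. acc=(acc<<6)|0x09=0x5C9
Byte[3]=4F: expected 10xxxxxx continuation. INVALID

Answer: 3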